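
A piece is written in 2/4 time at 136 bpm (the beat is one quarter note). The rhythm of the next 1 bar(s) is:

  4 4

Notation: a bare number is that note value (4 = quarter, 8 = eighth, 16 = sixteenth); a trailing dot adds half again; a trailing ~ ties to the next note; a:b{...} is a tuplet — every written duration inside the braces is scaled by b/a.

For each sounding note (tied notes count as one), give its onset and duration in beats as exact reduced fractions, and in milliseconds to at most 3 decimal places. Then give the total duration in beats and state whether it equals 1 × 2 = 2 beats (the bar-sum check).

1) 0.0ms=0b +441.176ms=1b
2) 441.176ms=1b +441.176ms=1b
Σ=2b of 2 (136bpm 2/4) — PASS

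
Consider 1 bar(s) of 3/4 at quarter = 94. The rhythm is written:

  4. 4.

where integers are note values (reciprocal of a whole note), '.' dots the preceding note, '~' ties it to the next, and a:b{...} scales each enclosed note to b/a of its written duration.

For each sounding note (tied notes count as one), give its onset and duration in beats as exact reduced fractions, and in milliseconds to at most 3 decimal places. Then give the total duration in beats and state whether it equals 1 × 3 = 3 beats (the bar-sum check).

1) 0.0ms=0b +957.447ms=3/2b
2) 957.447ms=3/2b +957.447ms=3/2b
Σ=3b of 3 (94bpm 3/4) — PASS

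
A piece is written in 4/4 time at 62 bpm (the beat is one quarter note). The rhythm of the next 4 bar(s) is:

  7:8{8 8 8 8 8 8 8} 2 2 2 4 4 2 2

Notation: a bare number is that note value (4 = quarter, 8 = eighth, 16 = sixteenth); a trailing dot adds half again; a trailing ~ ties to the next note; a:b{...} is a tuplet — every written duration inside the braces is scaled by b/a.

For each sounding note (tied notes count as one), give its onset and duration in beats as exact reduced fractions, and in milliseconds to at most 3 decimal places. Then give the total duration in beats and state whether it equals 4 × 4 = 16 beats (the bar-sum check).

1) 0.0ms=0b +552.995ms=4/7b
2) 552.995ms=4/7b +552.995ms=4/7b
3) 1105.991ms=8/7b +552.995ms=4/7b
4) 1658.986ms=12/7b +552.995ms=4/7b
5) 2211.982ms=16/7b +552.995ms=4/7b
6) 2764.977ms=20/7b +552.995ms=4/7b
7) 3317.972ms=24/7b +552.995ms=4/7b
8) 3870.968ms=4b +1935.484ms=2b
9) 5806.452ms=6b +1935.484ms=2b
10) 7741.935ms=8b +1935.484ms=2b
11) 9677.419ms=10b +967.742ms=1b
12) 10645.161ms=11b +967.742ms=1b
13) 11612.903ms=12b +1935.484ms=2b
14) 13548.387ms=14b +1935.484ms=2b
Σ=16b of 16 (62bpm 4/4) — PASS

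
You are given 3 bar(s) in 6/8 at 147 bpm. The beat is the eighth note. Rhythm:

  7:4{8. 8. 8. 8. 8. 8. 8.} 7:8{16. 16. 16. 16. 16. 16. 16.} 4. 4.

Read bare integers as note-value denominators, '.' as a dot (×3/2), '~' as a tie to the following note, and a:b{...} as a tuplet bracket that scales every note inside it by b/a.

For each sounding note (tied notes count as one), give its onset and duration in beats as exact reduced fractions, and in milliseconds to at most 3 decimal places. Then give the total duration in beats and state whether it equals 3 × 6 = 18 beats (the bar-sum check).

1) 0.0ms=0b +349.854ms=6/7b
2) 349.854ms=6/7b +349.854ms=6/7b
3) 699.708ms=12/7b +349.854ms=6/7b
4) 1049.563ms=18/7b +349.854ms=6/7b
5) 1399.417ms=24/7b +349.854ms=6/7b
6) 1749.271ms=30/7b +349.854ms=6/7b
7) 2099.125ms=36/7b +349.854ms=6/7b
8) 2448.98ms=6b +349.854ms=6/7b
9) 2798.834ms=48/7b +349.854ms=6/7b
10) 3148.688ms=54/7b +349.854ms=6/7b
11) 3498.542ms=60/7b +349.854ms=6/7b
12) 3848.397ms=66/7b +349.854ms=6/7b
13) 4198.251ms=72/7b +349.854ms=6/7b
14) 4548.105ms=78/7b +349.854ms=6/7b
15) 4897.959ms=12b +1224.49ms=3b
16) 6122.449ms=15b +1224.49ms=3b
Σ=18b of 18 (147bpm 6/8) — PASS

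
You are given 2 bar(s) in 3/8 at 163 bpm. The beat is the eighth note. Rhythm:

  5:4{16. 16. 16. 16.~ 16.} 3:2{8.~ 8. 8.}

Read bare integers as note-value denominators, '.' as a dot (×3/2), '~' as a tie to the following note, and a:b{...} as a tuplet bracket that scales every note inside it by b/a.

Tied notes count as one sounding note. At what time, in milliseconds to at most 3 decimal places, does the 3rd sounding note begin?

1. 0.0ms @ 0 + 220.859ms (3/5)
2. 220.859ms @ 3/5 + 220.859ms (3/5)
3. 441.718ms @ 6/5 + 220.859ms (3/5)
4. 662.577ms @ 9/5 + 441.718ms (6/5)
5. 1104.294ms @ 3 + 736.196ms (2)
6. 1840.491ms @ 5 + 368.098ms (1)

note 3 onset = 6/5b = 441.718ms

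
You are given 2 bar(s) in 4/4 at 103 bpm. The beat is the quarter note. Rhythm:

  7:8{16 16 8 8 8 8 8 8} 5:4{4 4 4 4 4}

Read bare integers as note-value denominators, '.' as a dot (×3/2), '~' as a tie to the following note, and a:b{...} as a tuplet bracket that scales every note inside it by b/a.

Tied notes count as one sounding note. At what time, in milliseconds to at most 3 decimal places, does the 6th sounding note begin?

1. 0.0ms @ 0 + 166.436ms (2/7)
2. 166.436ms @ 2/7 + 166.436ms (2/7)
3. 332.871ms @ 4/7 + 332.871ms (4/7)
4. 665.742ms @ 8/7 + 332.871ms (4/7)
5. 998.613ms @ 12/7 + 332.871ms (4/7)
6. 1331.484ms @ 16/7 + 332.871ms (4/7)
7. 1664.355ms @ 20/7 + 332.871ms (4/7)
8. 1997.226ms @ 24/7 + 332.871ms (4/7)
9. 2330.097ms @ 4 + 466.019ms (4/5)
10. 2796.117ms @ 24/5 + 466.019ms (4/5)
11. 3262.136ms @ 28/5 + 466.019ms (4/5)
12. 3728.155ms @ 32/5 + 466.019ms (4/5)
13. 4194.175ms @ 36/5 + 466.019ms (4/5)

note 6 onset = 16/7b = 1331.484ms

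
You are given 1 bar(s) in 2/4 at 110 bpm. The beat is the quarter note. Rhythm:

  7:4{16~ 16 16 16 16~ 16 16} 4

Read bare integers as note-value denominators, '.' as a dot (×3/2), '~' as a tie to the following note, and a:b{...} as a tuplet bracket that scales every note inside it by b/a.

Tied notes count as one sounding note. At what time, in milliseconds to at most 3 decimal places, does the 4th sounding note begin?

note 4 onset = 4/7b = 311.688ms

1. 0.0ms @ 0 + 155.844ms (2/7)
2. 155.844ms @ 2/7 + 77.922ms (1/7)
3. 233.766ms @ 3/7 + 77.922ms (1/7)
4. 311.688ms @ 4/7 + 155.844ms (2/7)
5. 467.532ms @ 6/7 + 77.922ms (1/7)
6. 545.455ms @ 1 + 545.455ms (1)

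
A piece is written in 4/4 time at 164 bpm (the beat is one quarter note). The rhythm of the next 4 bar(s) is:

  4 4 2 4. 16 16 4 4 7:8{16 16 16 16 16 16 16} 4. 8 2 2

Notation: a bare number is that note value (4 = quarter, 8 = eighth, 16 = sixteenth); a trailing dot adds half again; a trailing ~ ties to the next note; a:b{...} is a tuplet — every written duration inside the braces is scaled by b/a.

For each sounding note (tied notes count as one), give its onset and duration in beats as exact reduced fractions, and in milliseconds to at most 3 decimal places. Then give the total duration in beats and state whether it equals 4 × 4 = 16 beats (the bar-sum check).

1) 0.0ms=0b +365.854ms=1b
2) 365.854ms=1b +365.854ms=1b
3) 731.707ms=2b +731.707ms=2b
4) 1463.415ms=4b +548.78ms=3/2b
5) 2012.195ms=11/2b +91.463ms=1/4b
6) 2103.659ms=23/4b +91.463ms=1/4b
7) 2195.122ms=6b +365.854ms=1b
8) 2560.976ms=7b +365.854ms=1b
9) 2926.829ms=8b +104.53ms=2/7b
10) 3031.359ms=58/7b +104.53ms=2/7b
11) 3135.889ms=60/7b +104.53ms=2/7b
12) 3240.418ms=62/7b +104.53ms=2/7b
13) 3344.948ms=64/7b +104.53ms=2/7b
14) 3449.477ms=66/7b +104.53ms=2/7b
15) 3554.007ms=68/7b +104.53ms=2/7b
16) 3658.537ms=10b +548.78ms=3/2b
17) 4207.317ms=23/2b +182.927ms=1/2b
18) 4390.244ms=12b +731.707ms=2b
19) 5121.951ms=14b +731.707ms=2b
Σ=16b of 16 (164bpm 4/4) — PASS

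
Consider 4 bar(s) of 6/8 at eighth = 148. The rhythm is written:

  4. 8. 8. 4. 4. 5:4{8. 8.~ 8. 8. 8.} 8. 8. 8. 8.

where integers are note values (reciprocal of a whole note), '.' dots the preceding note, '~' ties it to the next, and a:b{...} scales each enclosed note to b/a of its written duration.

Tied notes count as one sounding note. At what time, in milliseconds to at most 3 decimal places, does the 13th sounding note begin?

1. 0.0ms @ 0 + 1216.216ms (3)
2. 1216.216ms @ 3 + 608.108ms (3/2)
3. 1824.324ms @ 9/2 + 608.108ms (3/2)
4. 2432.432ms @ 6 + 1216.216ms (3)
5. 3648.649ms @ 9 + 1216.216ms (3)
6. 4864.865ms @ 12 + 486.486ms (6/5)
7. 5351.351ms @ 66/5 + 972.973ms (12/5)
8. 6324.324ms @ 78/5 + 486.486ms (6/5)
9. 6810.811ms @ 84/5 + 486.486ms (6/5)
10. 7297.297ms @ 18 + 608.108ms (3/2)
11. 7905.405ms @ 39/2 + 608.108ms (3/2)
12. 8513.514ms @ 21 + 608.108ms (3/2)
13. 9121.622ms @ 45/2 + 608.108ms (3/2)

note 13 onset = 45/2b = 9121.622ms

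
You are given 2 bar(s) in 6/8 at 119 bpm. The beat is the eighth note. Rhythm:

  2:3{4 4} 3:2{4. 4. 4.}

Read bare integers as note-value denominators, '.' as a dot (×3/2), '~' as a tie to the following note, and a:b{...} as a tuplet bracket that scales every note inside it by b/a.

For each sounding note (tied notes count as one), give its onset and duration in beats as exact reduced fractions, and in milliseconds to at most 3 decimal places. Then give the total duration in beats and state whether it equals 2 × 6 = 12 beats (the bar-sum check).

1) 0.0ms=0b +1512.605ms=3b
2) 1512.605ms=3b +1512.605ms=3b
3) 3025.21ms=6b +1008.403ms=2b
4) 4033.613ms=8b +1008.403ms=2b
5) 5042.017ms=10b +1008.403ms=2b
Σ=12b of 12 (119bpm 6/8) — PASS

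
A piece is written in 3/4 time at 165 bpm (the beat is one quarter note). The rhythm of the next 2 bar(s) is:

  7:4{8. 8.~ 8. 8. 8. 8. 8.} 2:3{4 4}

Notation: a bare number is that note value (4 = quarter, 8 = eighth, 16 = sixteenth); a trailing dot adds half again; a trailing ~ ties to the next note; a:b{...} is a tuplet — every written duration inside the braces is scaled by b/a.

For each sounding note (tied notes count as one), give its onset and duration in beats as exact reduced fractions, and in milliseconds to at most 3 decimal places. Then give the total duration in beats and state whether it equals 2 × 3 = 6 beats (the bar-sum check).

1) 0.0ms=0b +155.844ms=3/7b
2) 155.844ms=3/7b +311.688ms=6/7b
3) 467.532ms=9/7b +155.844ms=3/7b
4) 623.377ms=12/7b +155.844ms=3/7b
5) 779.221ms=15/7b +155.844ms=3/7b
6) 935.065ms=18/7b +155.844ms=3/7b
7) 1090.909ms=3b +545.455ms=3/2b
8) 1636.364ms=9/2b +545.455ms=3/2b
Σ=6b of 6 (165bpm 3/4) — PASS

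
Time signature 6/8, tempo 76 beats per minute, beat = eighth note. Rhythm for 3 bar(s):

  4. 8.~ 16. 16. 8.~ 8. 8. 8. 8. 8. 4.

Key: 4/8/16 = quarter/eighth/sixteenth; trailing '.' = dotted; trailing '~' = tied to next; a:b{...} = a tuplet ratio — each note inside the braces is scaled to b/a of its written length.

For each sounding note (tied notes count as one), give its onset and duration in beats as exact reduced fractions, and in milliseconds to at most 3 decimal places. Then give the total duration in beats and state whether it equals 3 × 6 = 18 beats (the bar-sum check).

1) 0.0ms=0b +2368.421ms=3b
2) 2368.421ms=3b +1776.316ms=9/4b
3) 4144.737ms=21/4b +592.105ms=3/4b
4) 4736.842ms=6b +2368.421ms=3b
5) 7105.263ms=9b +1184.211ms=3/2b
6) 8289.474ms=21/2b +1184.211ms=3/2b
7) 9473.684ms=12b +1184.211ms=3/2b
8) 10657.895ms=27/2b +1184.211ms=3/2b
9) 11842.105ms=15b +2368.421ms=3b
Σ=18b of 18 (76bpm 6/8) — PASS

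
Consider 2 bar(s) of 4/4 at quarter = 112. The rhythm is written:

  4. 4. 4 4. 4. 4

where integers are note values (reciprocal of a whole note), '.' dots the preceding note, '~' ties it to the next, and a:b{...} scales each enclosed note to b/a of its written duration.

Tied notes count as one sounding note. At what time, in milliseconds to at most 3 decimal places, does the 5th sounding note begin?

note 5 onset = 11/2b = 2946.429ms

1. 0.0ms @ 0 + 803.571ms (3/2)
2. 803.571ms @ 3/2 + 803.571ms (3/2)
3. 1607.143ms @ 3 + 535.714ms (1)
4. 2142.857ms @ 4 + 803.571ms (3/2)
5. 2946.429ms @ 11/2 + 803.571ms (3/2)
6. 3750.0ms @ 7 + 535.714ms (1)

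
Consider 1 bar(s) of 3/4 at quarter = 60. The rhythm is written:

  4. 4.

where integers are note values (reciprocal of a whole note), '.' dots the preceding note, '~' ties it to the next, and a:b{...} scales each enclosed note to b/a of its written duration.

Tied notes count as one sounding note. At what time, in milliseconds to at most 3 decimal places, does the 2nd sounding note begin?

note 2 onset = 3/2b = 1500.0ms

1. 0.0ms @ 0 + 1500.0ms (3/2)
2. 1500.0ms @ 3/2 + 1500.0ms (3/2)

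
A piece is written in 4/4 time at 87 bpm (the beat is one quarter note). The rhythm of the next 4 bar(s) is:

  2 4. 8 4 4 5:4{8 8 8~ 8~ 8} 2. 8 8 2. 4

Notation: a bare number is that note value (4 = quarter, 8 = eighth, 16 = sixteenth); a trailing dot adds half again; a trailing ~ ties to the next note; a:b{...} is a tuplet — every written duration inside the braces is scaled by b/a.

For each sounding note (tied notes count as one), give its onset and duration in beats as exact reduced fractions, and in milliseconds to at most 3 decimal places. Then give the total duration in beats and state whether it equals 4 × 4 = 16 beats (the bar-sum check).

1) 0.0ms=0b +1379.31ms=2b
2) 1379.31ms=2b +1034.483ms=3/2b
3) 2413.793ms=7/2b +344.828ms=1/2b
4) 2758.621ms=4b +689.655ms=1b
5) 3448.276ms=5b +689.655ms=1b
6) 4137.931ms=6b +275.862ms=2/5b
7) 4413.793ms=32/5b +275.862ms=2/5b
8) 4689.655ms=34/5b +827.586ms=6/5b
9) 5517.241ms=8b +2068.966ms=3b
10) 7586.207ms=11b +344.828ms=1/2b
11) 7931.034ms=23/2b +344.828ms=1/2b
12) 8275.862ms=12b +2068.966ms=3b
13) 10344.828ms=15b +689.655ms=1b
Σ=16b of 16 (87bpm 4/4) — PASS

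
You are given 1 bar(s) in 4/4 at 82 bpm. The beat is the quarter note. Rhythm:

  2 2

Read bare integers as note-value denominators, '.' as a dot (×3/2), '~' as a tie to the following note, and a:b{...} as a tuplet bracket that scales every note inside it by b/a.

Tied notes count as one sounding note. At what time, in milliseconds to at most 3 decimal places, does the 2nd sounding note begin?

1. 0.0ms @ 0 + 1463.415ms (2)
2. 1463.415ms @ 2 + 1463.415ms (2)

note 2 onset = 2b = 1463.415ms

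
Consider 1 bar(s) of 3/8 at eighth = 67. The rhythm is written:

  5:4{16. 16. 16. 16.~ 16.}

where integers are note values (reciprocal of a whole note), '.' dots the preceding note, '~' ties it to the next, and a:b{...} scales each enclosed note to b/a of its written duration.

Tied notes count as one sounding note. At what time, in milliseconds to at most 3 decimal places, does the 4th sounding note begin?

note 4 onset = 9/5b = 1611.94ms

1. 0.0ms @ 0 + 537.313ms (3/5)
2. 537.313ms @ 3/5 + 537.313ms (3/5)
3. 1074.627ms @ 6/5 + 537.313ms (3/5)
4. 1611.94ms @ 9/5 + 1074.627ms (6/5)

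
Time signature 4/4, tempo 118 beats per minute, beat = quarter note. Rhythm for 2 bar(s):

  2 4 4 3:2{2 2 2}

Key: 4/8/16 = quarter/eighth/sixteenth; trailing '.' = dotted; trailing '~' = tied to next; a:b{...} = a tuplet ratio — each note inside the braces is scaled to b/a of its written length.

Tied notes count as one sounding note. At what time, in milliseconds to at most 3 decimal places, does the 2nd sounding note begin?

1. 0.0ms @ 0 + 1016.949ms (2)
2. 1016.949ms @ 2 + 508.475ms (1)
3. 1525.424ms @ 3 + 508.475ms (1)
4. 2033.898ms @ 4 + 677.966ms (4/3)
5. 2711.864ms @ 16/3 + 677.966ms (4/3)
6. 3389.831ms @ 20/3 + 677.966ms (4/3)

note 2 onset = 2b = 1016.949ms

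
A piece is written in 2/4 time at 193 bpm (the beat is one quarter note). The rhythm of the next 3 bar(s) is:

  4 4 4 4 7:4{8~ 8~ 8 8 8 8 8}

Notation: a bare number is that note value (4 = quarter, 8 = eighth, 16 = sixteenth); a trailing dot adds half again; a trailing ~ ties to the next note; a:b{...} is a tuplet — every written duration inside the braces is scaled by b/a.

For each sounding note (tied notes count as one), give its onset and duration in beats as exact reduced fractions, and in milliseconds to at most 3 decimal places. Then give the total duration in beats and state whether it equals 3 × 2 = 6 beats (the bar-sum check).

1) 0.0ms=0b +310.881ms=1b
2) 310.881ms=1b +310.881ms=1b
3) 621.762ms=2b +310.881ms=1b
4) 932.642ms=3b +310.881ms=1b
5) 1243.523ms=4b +266.469ms=6/7b
6) 1509.993ms=34/7b +88.823ms=2/7b
7) 1598.816ms=36/7b +88.823ms=2/7b
8) 1687.639ms=38/7b +88.823ms=2/7b
9) 1776.462ms=40/7b +88.823ms=2/7b
Σ=6b of 6 (193bpm 2/4) — PASS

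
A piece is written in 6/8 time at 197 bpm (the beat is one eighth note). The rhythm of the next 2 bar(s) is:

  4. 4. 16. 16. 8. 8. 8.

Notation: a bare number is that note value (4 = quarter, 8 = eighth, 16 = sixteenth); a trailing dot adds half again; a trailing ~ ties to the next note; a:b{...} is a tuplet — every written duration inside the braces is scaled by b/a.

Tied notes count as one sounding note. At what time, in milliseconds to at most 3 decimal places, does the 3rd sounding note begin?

note 3 onset = 6b = 1827.411ms

1. 0.0ms @ 0 + 913.706ms (3)
2. 913.706ms @ 3 + 913.706ms (3)
3. 1827.411ms @ 6 + 228.426ms (3/4)
4. 2055.838ms @ 27/4 + 228.426ms (3/4)
5. 2284.264ms @ 15/2 + 456.853ms (3/2)
6. 2741.117ms @ 9 + 456.853ms (3/2)
7. 3197.97ms @ 21/2 + 456.853ms (3/2)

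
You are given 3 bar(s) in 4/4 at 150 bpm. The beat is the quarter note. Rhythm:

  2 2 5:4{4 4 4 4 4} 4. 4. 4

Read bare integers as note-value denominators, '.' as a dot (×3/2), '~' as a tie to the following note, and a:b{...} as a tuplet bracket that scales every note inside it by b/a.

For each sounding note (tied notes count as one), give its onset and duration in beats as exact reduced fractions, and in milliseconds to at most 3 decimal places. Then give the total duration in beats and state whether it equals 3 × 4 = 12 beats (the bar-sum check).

1) 0.0ms=0b +800.0ms=2b
2) 800.0ms=2b +800.0ms=2b
3) 1600.0ms=4b +320.0ms=4/5b
4) 1920.0ms=24/5b +320.0ms=4/5b
5) 2240.0ms=28/5b +320.0ms=4/5b
6) 2560.0ms=32/5b +320.0ms=4/5b
7) 2880.0ms=36/5b +320.0ms=4/5b
8) 3200.0ms=8b +600.0ms=3/2b
9) 3800.0ms=19/2b +600.0ms=3/2b
10) 4400.0ms=11b +400.0ms=1b
Σ=12b of 12 (150bpm 4/4) — PASS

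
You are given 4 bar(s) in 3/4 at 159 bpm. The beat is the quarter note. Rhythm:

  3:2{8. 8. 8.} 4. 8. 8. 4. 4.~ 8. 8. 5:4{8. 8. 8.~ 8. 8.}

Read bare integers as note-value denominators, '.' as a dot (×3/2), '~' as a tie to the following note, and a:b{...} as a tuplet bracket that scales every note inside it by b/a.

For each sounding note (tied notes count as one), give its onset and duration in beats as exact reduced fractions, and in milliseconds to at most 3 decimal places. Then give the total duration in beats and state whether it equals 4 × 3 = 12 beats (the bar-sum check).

1) 0.0ms=0b +188.679ms=1/2b
2) 188.679ms=1/2b +188.679ms=1/2b
3) 377.358ms=1b +188.679ms=1/2b
4) 566.038ms=3/2b +566.038ms=3/2b
5) 1132.075ms=3b +283.019ms=3/4b
6) 1415.094ms=15/4b +283.019ms=3/4b
7) 1698.113ms=9/2b +566.038ms=3/2b
8) 2264.151ms=6b +849.057ms=9/4b
9) 3113.208ms=33/4b +283.019ms=3/4b
10) 3396.226ms=9b +226.415ms=3/5b
11) 3622.642ms=48/5b +226.415ms=3/5b
12) 3849.057ms=51/5b +452.83ms=6/5b
13) 4301.887ms=57/5b +226.415ms=3/5b
Σ=12b of 12 (159bpm 3/4) — PASS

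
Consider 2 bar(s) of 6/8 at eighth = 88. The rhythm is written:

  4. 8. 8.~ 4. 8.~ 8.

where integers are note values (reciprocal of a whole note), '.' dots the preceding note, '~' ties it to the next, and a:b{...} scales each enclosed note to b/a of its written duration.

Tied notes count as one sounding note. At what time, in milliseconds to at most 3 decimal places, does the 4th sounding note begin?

1. 0.0ms @ 0 + 2045.455ms (3)
2. 2045.455ms @ 3 + 1022.727ms (3/2)
3. 3068.182ms @ 9/2 + 3068.182ms (9/2)
4. 6136.364ms @ 9 + 2045.455ms (3)

note 4 onset = 9b = 6136.364ms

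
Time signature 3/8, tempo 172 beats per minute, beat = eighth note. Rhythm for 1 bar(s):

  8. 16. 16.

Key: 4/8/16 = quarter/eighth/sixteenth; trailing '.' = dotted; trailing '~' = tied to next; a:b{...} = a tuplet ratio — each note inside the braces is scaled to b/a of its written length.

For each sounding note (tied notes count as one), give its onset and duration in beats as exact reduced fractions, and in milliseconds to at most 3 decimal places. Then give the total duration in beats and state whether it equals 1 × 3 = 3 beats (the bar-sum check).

1) 0.0ms=0b +523.256ms=3/2b
2) 523.256ms=3/2b +261.628ms=3/4b
3) 784.884ms=9/4b +261.628ms=3/4b
Σ=3b of 3 (172bpm 3/8) — PASS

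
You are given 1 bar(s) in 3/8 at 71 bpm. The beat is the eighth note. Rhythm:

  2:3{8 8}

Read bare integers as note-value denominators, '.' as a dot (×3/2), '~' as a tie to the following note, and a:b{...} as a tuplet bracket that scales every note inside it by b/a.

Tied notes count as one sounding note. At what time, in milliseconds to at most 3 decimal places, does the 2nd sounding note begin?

note 2 onset = 3/2b = 1267.606ms

1. 0.0ms @ 0 + 1267.606ms (3/2)
2. 1267.606ms @ 3/2 + 1267.606ms (3/2)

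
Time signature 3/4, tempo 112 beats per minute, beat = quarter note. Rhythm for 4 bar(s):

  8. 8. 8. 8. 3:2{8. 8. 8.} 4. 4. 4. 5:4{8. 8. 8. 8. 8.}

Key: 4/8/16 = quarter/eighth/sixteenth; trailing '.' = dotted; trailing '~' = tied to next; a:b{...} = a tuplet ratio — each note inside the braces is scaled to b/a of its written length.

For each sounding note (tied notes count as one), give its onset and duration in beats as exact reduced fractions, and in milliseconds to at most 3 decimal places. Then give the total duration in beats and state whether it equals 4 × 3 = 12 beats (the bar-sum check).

1) 0.0ms=0b +401.786ms=3/4b
2) 401.786ms=3/4b +401.786ms=3/4b
3) 803.571ms=3/2b +401.786ms=3/4b
4) 1205.357ms=9/4b +401.786ms=3/4b
5) 1607.143ms=3b +267.857ms=1/2b
6) 1875.0ms=7/2b +267.857ms=1/2b
7) 2142.857ms=4b +267.857ms=1/2b
8) 2410.714ms=9/2b +803.571ms=3/2b
9) 3214.286ms=6b +803.571ms=3/2b
10) 4017.857ms=15/2b +803.571ms=3/2b
11) 4821.429ms=9b +321.429ms=3/5b
12) 5142.857ms=48/5b +321.429ms=3/5b
13) 5464.286ms=51/5b +321.429ms=3/5b
14) 5785.714ms=54/5b +321.429ms=3/5b
15) 6107.143ms=57/5b +321.429ms=3/5b
Σ=12b of 12 (112bpm 3/4) — PASS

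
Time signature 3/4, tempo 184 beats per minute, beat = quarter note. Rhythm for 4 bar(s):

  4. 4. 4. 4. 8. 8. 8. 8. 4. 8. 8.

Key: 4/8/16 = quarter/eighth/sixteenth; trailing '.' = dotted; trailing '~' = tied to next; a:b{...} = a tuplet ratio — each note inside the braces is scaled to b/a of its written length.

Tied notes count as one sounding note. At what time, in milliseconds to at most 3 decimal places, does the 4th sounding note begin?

1. 0.0ms @ 0 + 489.13ms (3/2)
2. 489.13ms @ 3/2 + 489.13ms (3/2)
3. 978.261ms @ 3 + 489.13ms (3/2)
4. 1467.391ms @ 9/2 + 489.13ms (3/2)
5. 1956.522ms @ 6 + 244.565ms (3/4)
6. 2201.087ms @ 27/4 + 244.565ms (3/4)
7. 2445.652ms @ 15/2 + 244.565ms (3/4)
8. 2690.217ms @ 33/4 + 244.565ms (3/4)
9. 2934.783ms @ 9 + 489.13ms (3/2)
10. 3423.913ms @ 21/2 + 244.565ms (3/4)
11. 3668.478ms @ 45/4 + 244.565ms (3/4)

note 4 onset = 9/2b = 1467.391ms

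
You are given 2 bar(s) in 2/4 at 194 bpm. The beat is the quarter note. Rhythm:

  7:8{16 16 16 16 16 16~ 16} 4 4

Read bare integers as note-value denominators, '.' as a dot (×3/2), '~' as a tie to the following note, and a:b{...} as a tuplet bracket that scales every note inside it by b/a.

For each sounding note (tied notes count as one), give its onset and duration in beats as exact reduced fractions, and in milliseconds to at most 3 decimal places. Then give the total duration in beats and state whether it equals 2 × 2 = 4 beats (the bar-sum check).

1) 0.0ms=0b +88.365ms=2/7b
2) 88.365ms=2/7b +88.365ms=2/7b
3) 176.73ms=4/7b +88.365ms=2/7b
4) 265.096ms=6/7b +88.365ms=2/7b
5) 353.461ms=8/7b +88.365ms=2/7b
6) 441.826ms=10/7b +176.73ms=4/7b
7) 618.557ms=2b +309.278ms=1b
8) 927.835ms=3b +309.278ms=1b
Σ=4b of 4 (194bpm 2/4) — PASS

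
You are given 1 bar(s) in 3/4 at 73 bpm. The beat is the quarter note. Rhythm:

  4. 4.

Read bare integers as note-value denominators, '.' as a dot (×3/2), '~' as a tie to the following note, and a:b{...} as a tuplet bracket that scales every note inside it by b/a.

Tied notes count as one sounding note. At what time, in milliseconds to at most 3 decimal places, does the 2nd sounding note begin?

note 2 onset = 3/2b = 1232.877ms

1. 0.0ms @ 0 + 1232.877ms (3/2)
2. 1232.877ms @ 3/2 + 1232.877ms (3/2)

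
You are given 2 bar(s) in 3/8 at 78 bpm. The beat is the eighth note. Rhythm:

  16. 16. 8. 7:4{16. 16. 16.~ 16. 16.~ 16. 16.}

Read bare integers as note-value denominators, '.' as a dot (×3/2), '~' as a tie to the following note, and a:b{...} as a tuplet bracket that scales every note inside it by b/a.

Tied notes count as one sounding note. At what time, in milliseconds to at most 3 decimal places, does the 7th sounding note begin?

note 7 onset = 33/7b = 3626.374ms

1. 0.0ms @ 0 + 576.923ms (3/4)
2. 576.923ms @ 3/4 + 576.923ms (3/4)
3. 1153.846ms @ 3/2 + 1153.846ms (3/2)
4. 2307.692ms @ 3 + 329.67ms (3/7)
5. 2637.363ms @ 24/7 + 329.67ms (3/7)
6. 2967.033ms @ 27/7 + 659.341ms (6/7)
7. 3626.374ms @ 33/7 + 659.341ms (6/7)
8. 4285.714ms @ 39/7 + 329.67ms (3/7)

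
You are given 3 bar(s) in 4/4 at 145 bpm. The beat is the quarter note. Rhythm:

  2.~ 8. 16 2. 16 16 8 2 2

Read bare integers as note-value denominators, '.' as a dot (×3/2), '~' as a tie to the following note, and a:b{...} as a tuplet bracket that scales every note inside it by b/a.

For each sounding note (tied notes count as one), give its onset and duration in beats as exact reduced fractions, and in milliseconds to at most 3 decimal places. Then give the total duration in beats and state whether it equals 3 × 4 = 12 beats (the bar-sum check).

1) 0.0ms=0b +1551.724ms=15/4b
2) 1551.724ms=15/4b +103.448ms=1/4b
3) 1655.172ms=4b +1241.379ms=3b
4) 2896.552ms=7b +103.448ms=1/4b
5) 3000.0ms=29/4b +103.448ms=1/4b
6) 3103.448ms=15/2b +206.897ms=1/2b
7) 3310.345ms=8b +827.586ms=2b
8) 4137.931ms=10b +827.586ms=2b
Σ=12b of 12 (145bpm 4/4) — PASS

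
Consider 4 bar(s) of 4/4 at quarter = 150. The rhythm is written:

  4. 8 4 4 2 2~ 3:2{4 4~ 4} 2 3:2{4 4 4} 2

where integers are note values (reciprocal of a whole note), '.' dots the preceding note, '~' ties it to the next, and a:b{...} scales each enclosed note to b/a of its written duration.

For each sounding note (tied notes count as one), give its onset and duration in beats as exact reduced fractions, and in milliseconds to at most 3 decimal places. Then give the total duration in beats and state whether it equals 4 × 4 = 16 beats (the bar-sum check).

1) 0.0ms=0b +600.0ms=3/2b
2) 600.0ms=3/2b +200.0ms=1/2b
3) 800.0ms=2b +400.0ms=1b
4) 1200.0ms=3b +400.0ms=1b
5) 1600.0ms=4b +800.0ms=2b
6) 2400.0ms=6b +1066.667ms=8/3b
7) 3466.667ms=26/3b +533.333ms=4/3b
8) 4000.0ms=10b +800.0ms=2b
9) 4800.0ms=12b +266.667ms=2/3b
10) 5066.667ms=38/3b +266.667ms=2/3b
11) 5333.333ms=40/3b +266.667ms=2/3b
12) 5600.0ms=14b +800.0ms=2b
Σ=16b of 16 (150bpm 4/4) — PASS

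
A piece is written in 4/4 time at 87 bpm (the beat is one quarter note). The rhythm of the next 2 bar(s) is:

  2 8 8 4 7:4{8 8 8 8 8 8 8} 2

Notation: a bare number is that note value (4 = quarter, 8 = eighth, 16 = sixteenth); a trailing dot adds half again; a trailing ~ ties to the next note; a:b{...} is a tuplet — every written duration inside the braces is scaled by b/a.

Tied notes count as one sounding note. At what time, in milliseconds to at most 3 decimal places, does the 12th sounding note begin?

1. 0.0ms @ 0 + 1379.31ms (2)
2. 1379.31ms @ 2 + 344.828ms (1/2)
3. 1724.138ms @ 5/2 + 344.828ms (1/2)
4. 2068.966ms @ 3 + 689.655ms (1)
5. 2758.621ms @ 4 + 197.044ms (2/7)
6. 2955.665ms @ 30/7 + 197.044ms (2/7)
7. 3152.709ms @ 32/7 + 197.044ms (2/7)
8. 3349.754ms @ 34/7 + 197.044ms (2/7)
9. 3546.798ms @ 36/7 + 197.044ms (2/7)
10. 3743.842ms @ 38/7 + 197.044ms (2/7)
11. 3940.887ms @ 40/7 + 197.044ms (2/7)
12. 4137.931ms @ 6 + 1379.31ms (2)

note 12 onset = 6b = 4137.931ms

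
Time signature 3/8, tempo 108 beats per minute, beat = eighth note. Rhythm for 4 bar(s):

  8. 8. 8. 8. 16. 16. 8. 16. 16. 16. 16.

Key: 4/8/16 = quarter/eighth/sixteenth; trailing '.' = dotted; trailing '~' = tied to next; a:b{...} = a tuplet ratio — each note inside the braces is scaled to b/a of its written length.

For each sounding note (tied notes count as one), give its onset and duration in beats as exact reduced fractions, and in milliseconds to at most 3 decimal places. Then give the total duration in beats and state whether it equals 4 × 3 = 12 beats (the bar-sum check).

1) 0.0ms=0b +833.333ms=3/2b
2) 833.333ms=3/2b +833.333ms=3/2b
3) 1666.667ms=3b +833.333ms=3/2b
4) 2500.0ms=9/2b +833.333ms=3/2b
5) 3333.333ms=6b +416.667ms=3/4b
6) 3750.0ms=27/4b +416.667ms=3/4b
7) 4166.667ms=15/2b +833.333ms=3/2b
8) 5000.0ms=9b +416.667ms=3/4b
9) 5416.667ms=39/4b +416.667ms=3/4b
10) 5833.333ms=21/2b +416.667ms=3/4b
11) 6250.0ms=45/4b +416.667ms=3/4b
Σ=12b of 12 (108bpm 3/8) — PASS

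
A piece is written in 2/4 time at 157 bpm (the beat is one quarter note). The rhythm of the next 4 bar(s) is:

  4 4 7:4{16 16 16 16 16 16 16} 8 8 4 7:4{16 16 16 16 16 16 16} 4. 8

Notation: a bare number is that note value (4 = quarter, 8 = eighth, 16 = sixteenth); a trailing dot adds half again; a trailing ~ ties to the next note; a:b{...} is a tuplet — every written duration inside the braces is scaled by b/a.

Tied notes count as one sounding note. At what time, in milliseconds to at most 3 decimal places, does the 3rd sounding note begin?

1. 0.0ms @ 0 + 382.166ms (1)
2. 382.166ms @ 1 + 382.166ms (1)
3. 764.331ms @ 2 + 54.595ms (1/7)
4. 818.926ms @ 15/7 + 54.595ms (1/7)
5. 873.521ms @ 16/7 + 54.595ms (1/7)
6. 928.116ms @ 17/7 + 54.595ms (1/7)
7. 982.712ms @ 18/7 + 54.595ms (1/7)
8. 1037.307ms @ 19/7 + 54.595ms (1/7)
9. 1091.902ms @ 20/7 + 54.595ms (1/7)
10. 1146.497ms @ 3 + 191.083ms (1/2)
11. 1337.58ms @ 7/2 + 191.083ms (1/2)
12. 1528.662ms @ 4 + 382.166ms (1)
13. 1910.828ms @ 5 + 54.595ms (1/7)
14. 1965.423ms @ 36/7 + 54.595ms (1/7)
15. 2020.018ms @ 37/7 + 54.595ms (1/7)
16. 2074.613ms @ 38/7 + 54.595ms (1/7)
17. 2129.208ms @ 39/7 + 54.595ms (1/7)
18. 2183.803ms @ 40/7 + 54.595ms (1/7)
19. 2238.399ms @ 41/7 + 54.595ms (1/7)
20. 2292.994ms @ 6 + 573.248ms (3/2)
21. 2866.242ms @ 15/2 + 191.083ms (1/2)

note 3 onset = 2b = 764.331ms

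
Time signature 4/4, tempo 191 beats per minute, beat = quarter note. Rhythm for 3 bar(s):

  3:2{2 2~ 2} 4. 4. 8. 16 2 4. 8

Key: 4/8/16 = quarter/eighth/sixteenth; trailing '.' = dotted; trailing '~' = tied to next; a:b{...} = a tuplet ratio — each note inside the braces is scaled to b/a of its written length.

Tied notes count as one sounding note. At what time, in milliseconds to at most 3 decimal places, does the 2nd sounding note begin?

1. 0.0ms @ 0 + 418.848ms (4/3)
2. 418.848ms @ 4/3 + 837.696ms (8/3)
3. 1256.545ms @ 4 + 471.204ms (3/2)
4. 1727.749ms @ 11/2 + 471.204ms (3/2)
5. 2198.953ms @ 7 + 235.602ms (3/4)
6. 2434.555ms @ 31/4 + 78.534ms (1/4)
7. 2513.089ms @ 8 + 628.272ms (2)
8. 3141.361ms @ 10 + 471.204ms (3/2)
9. 3612.565ms @ 23/2 + 157.068ms (1/2)

note 2 onset = 4/3b = 418.848ms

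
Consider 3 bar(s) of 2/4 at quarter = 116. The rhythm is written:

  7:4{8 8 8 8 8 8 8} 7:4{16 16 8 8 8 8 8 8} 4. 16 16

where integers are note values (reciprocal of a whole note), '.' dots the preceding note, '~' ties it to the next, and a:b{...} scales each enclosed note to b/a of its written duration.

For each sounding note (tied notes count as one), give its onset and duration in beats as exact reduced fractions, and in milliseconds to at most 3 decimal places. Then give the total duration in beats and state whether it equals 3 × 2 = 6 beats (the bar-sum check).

1) 0.0ms=0b +147.783ms=2/7b
2) 147.783ms=2/7b +147.783ms=2/7b
3) 295.567ms=4/7b +147.783ms=2/7b
4) 443.35ms=6/7b +147.783ms=2/7b
5) 591.133ms=8/7b +147.783ms=2/7b
6) 738.916ms=10/7b +147.783ms=2/7b
7) 886.7ms=12/7b +147.783ms=2/7b
8) 1034.483ms=2b +73.892ms=1/7b
9) 1108.374ms=15/7b +73.892ms=1/7b
10) 1182.266ms=16/7b +147.783ms=2/7b
11) 1330.049ms=18/7b +147.783ms=2/7b
12) 1477.833ms=20/7b +147.783ms=2/7b
13) 1625.616ms=22/7b +147.783ms=2/7b
14) 1773.399ms=24/7b +147.783ms=2/7b
15) 1921.182ms=26/7b +147.783ms=2/7b
16) 2068.966ms=4b +775.862ms=3/2b
17) 2844.828ms=11/2b +129.31ms=1/4b
18) 2974.138ms=23/4b +129.31ms=1/4b
Σ=6b of 6 (116bpm 2/4) — PASS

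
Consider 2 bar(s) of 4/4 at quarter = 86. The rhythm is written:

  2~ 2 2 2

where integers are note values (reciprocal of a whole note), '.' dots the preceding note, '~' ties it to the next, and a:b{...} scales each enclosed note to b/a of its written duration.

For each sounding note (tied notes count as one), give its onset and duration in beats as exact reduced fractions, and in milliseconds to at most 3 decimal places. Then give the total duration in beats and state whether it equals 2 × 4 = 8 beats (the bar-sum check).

1) 0.0ms=0b +2790.698ms=4b
2) 2790.698ms=4b +1395.349ms=2b
3) 4186.047ms=6b +1395.349ms=2b
Σ=8b of 8 (86bpm 4/4) — PASS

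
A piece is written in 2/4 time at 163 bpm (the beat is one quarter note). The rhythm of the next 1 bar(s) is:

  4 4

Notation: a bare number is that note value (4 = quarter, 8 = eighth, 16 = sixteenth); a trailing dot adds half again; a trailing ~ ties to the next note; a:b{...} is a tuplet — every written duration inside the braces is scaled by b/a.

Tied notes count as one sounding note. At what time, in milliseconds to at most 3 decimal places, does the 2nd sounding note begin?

note 2 onset = 1b = 368.098ms

1. 0.0ms @ 0 + 368.098ms (1)
2. 368.098ms @ 1 + 368.098ms (1)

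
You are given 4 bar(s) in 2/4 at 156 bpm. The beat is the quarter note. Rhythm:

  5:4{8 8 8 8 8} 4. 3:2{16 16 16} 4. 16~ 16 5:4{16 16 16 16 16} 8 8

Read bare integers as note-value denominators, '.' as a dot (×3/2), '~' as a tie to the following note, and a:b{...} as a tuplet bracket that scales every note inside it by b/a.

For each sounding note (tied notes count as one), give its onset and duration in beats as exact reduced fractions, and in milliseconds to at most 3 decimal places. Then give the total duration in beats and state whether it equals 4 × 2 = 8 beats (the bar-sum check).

1) 0.0ms=0b +153.846ms=2/5b
2) 153.846ms=2/5b +153.846ms=2/5b
3) 307.692ms=4/5b +153.846ms=2/5b
4) 461.538ms=6/5b +153.846ms=2/5b
5) 615.385ms=8/5b +153.846ms=2/5b
6) 769.231ms=2b +576.923ms=3/2b
7) 1346.154ms=7/2b +64.103ms=1/6b
8) 1410.256ms=11/3b +64.103ms=1/6b
9) 1474.359ms=23/6b +64.103ms=1/6b
10) 1538.462ms=4b +576.923ms=3/2b
11) 2115.385ms=11/2b +192.308ms=1/2b
12) 2307.692ms=6b +76.923ms=1/5b
13) 2384.615ms=31/5b +76.923ms=1/5b
14) 2461.538ms=32/5b +76.923ms=1/5b
15) 2538.462ms=33/5b +76.923ms=1/5b
16) 2615.385ms=34/5b +76.923ms=1/5b
17) 2692.308ms=7b +192.308ms=1/2b
18) 2884.615ms=15/2b +192.308ms=1/2b
Σ=8b of 8 (156bpm 2/4) — PASS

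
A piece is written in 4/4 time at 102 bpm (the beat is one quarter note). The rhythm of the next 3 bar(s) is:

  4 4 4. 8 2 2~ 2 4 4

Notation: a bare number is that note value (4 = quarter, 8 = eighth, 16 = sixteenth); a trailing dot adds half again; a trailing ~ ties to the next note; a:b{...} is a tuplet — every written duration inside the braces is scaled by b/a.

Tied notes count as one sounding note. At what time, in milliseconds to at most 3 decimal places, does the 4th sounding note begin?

note 4 onset = 7/2b = 2058.824ms

1. 0.0ms @ 0 + 588.235ms (1)
2. 588.235ms @ 1 + 588.235ms (1)
3. 1176.471ms @ 2 + 882.353ms (3/2)
4. 2058.824ms @ 7/2 + 294.118ms (1/2)
5. 2352.941ms @ 4 + 1176.471ms (2)
6. 3529.412ms @ 6 + 2352.941ms (4)
7. 5882.353ms @ 10 + 588.235ms (1)
8. 6470.588ms @ 11 + 588.235ms (1)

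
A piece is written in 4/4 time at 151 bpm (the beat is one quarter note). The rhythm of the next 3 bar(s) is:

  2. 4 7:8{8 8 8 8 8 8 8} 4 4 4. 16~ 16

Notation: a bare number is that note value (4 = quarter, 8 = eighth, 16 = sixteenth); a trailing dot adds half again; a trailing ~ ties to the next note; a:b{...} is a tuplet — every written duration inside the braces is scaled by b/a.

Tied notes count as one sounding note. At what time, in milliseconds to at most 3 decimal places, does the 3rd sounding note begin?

note 3 onset = 4b = 1589.404ms

1. 0.0ms @ 0 + 1192.053ms (3)
2. 1192.053ms @ 3 + 397.351ms (1)
3. 1589.404ms @ 4 + 227.058ms (4/7)
4. 1816.462ms @ 32/7 + 227.058ms (4/7)
5. 2043.519ms @ 36/7 + 227.058ms (4/7)
6. 2270.577ms @ 40/7 + 227.058ms (4/7)
7. 2497.635ms @ 44/7 + 227.058ms (4/7)
8. 2724.693ms @ 48/7 + 227.058ms (4/7)
9. 2951.75ms @ 52/7 + 227.058ms (4/7)
10. 3178.808ms @ 8 + 397.351ms (1)
11. 3576.159ms @ 9 + 397.351ms (1)
12. 3973.51ms @ 10 + 596.026ms (3/2)
13. 4569.536ms @ 23/2 + 198.675ms (1/2)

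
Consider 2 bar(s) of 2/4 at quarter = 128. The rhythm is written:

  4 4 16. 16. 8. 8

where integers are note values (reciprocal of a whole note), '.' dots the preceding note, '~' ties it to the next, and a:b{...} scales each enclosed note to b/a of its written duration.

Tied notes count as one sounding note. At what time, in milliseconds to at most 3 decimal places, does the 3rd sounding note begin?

1. 0.0ms @ 0 + 468.75ms (1)
2. 468.75ms @ 1 + 468.75ms (1)
3. 937.5ms @ 2 + 175.781ms (3/8)
4. 1113.281ms @ 19/8 + 175.781ms (3/8)
5. 1289.062ms @ 11/4 + 351.562ms (3/4)
6. 1640.625ms @ 7/2 + 234.375ms (1/2)

note 3 onset = 2b = 937.5ms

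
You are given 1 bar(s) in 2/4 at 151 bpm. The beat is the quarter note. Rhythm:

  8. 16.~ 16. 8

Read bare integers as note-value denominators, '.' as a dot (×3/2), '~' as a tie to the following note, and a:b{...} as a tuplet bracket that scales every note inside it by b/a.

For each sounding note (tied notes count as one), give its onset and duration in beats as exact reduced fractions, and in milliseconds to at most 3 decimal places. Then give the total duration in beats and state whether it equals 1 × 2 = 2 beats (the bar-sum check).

1) 0.0ms=0b +298.013ms=3/4b
2) 298.013ms=3/4b +298.013ms=3/4b
3) 596.026ms=3/2b +198.675ms=1/2b
Σ=2b of 2 (151bpm 2/4) — PASS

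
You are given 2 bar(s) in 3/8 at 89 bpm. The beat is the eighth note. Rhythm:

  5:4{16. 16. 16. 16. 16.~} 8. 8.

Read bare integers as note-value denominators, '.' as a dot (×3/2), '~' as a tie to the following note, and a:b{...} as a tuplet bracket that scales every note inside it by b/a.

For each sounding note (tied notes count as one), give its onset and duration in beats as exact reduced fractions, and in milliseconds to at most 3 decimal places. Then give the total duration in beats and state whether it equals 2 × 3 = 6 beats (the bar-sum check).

1) 0.0ms=0b +404.494ms=3/5b
2) 404.494ms=3/5b +404.494ms=3/5b
3) 808.989ms=6/5b +404.494ms=3/5b
4) 1213.483ms=9/5b +404.494ms=3/5b
5) 1617.978ms=12/5b +1415.73ms=21/10b
6) 3033.708ms=9/2b +1011.236ms=3/2b
Σ=6b of 6 (89bpm 3/8) — PASS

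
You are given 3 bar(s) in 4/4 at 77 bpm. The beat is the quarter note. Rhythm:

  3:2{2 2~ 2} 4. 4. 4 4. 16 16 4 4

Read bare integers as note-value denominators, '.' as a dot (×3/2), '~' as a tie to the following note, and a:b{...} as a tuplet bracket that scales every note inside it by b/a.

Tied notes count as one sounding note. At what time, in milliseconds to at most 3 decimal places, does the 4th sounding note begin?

1. 0.0ms @ 0 + 1038.961ms (4/3)
2. 1038.961ms @ 4/3 + 2077.922ms (8/3)
3. 3116.883ms @ 4 + 1168.831ms (3/2)
4. 4285.714ms @ 11/2 + 1168.831ms (3/2)
5. 5454.545ms @ 7 + 779.221ms (1)
6. 6233.766ms @ 8 + 1168.831ms (3/2)
7. 7402.597ms @ 19/2 + 194.805ms (1/4)
8. 7597.403ms @ 39/4 + 194.805ms (1/4)
9. 7792.208ms @ 10 + 779.221ms (1)
10. 8571.429ms @ 11 + 779.221ms (1)

note 4 onset = 11/2b = 4285.714ms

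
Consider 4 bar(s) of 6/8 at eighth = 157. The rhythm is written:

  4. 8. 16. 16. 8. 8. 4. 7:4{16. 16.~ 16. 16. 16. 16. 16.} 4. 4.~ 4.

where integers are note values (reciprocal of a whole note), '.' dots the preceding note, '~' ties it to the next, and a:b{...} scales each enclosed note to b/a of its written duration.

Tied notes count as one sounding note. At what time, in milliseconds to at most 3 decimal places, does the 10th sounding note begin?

note 10 onset = 93/7b = 5077.343ms

1. 0.0ms @ 0 + 1146.497ms (3)
2. 1146.497ms @ 3 + 573.248ms (3/2)
3. 1719.745ms @ 9/2 + 286.624ms (3/4)
4. 2006.369ms @ 21/4 + 286.624ms (3/4)
5. 2292.994ms @ 6 + 573.248ms (3/2)
6. 2866.242ms @ 15/2 + 573.248ms (3/2)
7. 3439.49ms @ 9 + 1146.497ms (3)
8. 4585.987ms @ 12 + 163.785ms (3/7)
9. 4749.773ms @ 87/7 + 327.571ms (6/7)
10. 5077.343ms @ 93/7 + 163.785ms (3/7)
11. 5241.128ms @ 96/7 + 163.785ms (3/7)
12. 5404.914ms @ 99/7 + 163.785ms (3/7)
13. 5568.699ms @ 102/7 + 163.785ms (3/7)
14. 5732.484ms @ 15 + 1146.497ms (3)
15. 6878.981ms @ 18 + 2292.994ms (6)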